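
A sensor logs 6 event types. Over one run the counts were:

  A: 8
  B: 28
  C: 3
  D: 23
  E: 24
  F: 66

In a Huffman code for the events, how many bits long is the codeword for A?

4

Build the tree from the bottom:
combine C(3), A(8) → 11
combine 11, D(23) → 34
combine E(24), B(28) → 52
combine 34, 52 → 86
combine F(66), 86 → 152
The subtree containing A is merged 4 times, so code length = 4.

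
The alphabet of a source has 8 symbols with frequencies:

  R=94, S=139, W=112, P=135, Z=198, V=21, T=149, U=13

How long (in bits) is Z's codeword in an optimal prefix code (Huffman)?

2

Repeatedly merge the two smallest:
combine U(13), V(21) → 34
combine 34, R(94) → 128
combine W(112), 128 → 240
combine P(135), S(139) → 274
combine T(149), Z(198) → 347
combine 240, 274 → 514
combine 347, 514 → 861
The subtree containing Z is merged 2 times, so code length = 2.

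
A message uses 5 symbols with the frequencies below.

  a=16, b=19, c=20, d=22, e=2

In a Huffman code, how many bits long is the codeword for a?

Huffman merges, smallest pair first:
e(2) + a(16) → 18
18 + b(19) → 37
c(20) + d(22) → 42
37 + 42 → 79
a sits 3 levels below the root, so its codeword is 3 bits.

3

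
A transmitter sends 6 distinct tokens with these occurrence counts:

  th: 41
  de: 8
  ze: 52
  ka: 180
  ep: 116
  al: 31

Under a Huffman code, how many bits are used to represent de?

Repeatedly merge the two smallest:
de(8) + al(31) → 39
39 + th(41) → 80
ze(52) + 80 → 132
ep(116) + 132 → 248
ka(180) + 248 → 428
The subtree containing de is merged 5 times, so code length = 5.

5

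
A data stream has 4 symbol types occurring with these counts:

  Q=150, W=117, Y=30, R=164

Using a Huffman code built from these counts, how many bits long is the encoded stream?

905

Build the Huffman tree bottom-up:
merge Y(30) and W(117): 147
merge 147 and Q(150): 297
merge R(164) and 297: 461
The encoded length is the sum of every internal node's weight: 147 + 297 + 461 = 905 bits.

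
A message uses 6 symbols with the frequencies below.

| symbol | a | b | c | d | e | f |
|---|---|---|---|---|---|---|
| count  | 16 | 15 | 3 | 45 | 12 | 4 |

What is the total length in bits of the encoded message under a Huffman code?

202

Merge the two smallest weights repeatedly:
combine c(3), f(4) → 7
combine 7, e(12) → 19
combine b(15), a(16) → 31
combine 19, 31 → 50
combine d(45), 50 → 95
The encoded length is the sum of every internal node's weight: 7 + 19 + 31 + 50 + 95 = 202 bits.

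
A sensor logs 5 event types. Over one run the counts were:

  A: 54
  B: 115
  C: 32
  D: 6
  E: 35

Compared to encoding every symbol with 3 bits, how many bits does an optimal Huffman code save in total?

246

Fixed-length: 3 bits × 242 symbols = 726 bits.
Huffman merges:
D(6) + C(32) → 38
E(35) + 38 → 73
A(54) + 73 → 127
B(115) + 127 → 242
Huffman total = 38 + 73 + 127 + 242 = 480 bits.
Saving = 726 − 480 = 246 bits.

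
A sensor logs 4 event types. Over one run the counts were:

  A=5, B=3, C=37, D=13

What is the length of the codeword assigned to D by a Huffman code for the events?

2

Huffman merges, smallest pair first:
B(3) + A(5) → 8
8 + D(13) → 21
21 + C(37) → 58
D sits 2 levels below the root, so its codeword is 2 bits.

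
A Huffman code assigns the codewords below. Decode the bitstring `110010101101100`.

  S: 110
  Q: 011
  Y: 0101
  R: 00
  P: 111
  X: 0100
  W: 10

Read left to right; each codeword is recognised as soon as it completes (prefix code):
  110→S | 0101→Y | 011→Q | 011→Q | 00→R
Decoded message: SYQQR

SYQQR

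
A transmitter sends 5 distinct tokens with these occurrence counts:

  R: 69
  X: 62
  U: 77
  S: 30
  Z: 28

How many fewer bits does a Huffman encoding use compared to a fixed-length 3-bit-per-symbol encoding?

Fixed-length: 3 bits × 266 symbols = 798 bits.
Huffman merges:
merge Z(28) and S(30): 58
merge 58 and X(62): 120
merge R(69) and U(77): 146
merge 120 and 146: 266
Huffman total = 58 + 120 + 146 + 266 = 590 bits.
Saving = 798 − 590 = 208 bits.

208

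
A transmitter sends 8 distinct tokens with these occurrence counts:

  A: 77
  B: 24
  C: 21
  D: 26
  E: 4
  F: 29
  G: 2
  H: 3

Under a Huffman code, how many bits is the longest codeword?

6

Merge the two lowest-weight nodes at each step:
merge G(2) and H(3): 5
merge E(4) and 5: 9
merge 9 and C(21): 30
merge B(24) and D(26): 50
merge F(29) and 30: 59
merge 50 and 59: 109
merge A(77) and 109: 186
The first pair merged (G, H) ends up deepest, at depth 6.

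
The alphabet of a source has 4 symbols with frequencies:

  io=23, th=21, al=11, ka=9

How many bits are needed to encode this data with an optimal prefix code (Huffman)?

Greedily combine the two least-frequent nodes:
ka(9) + al(11) → 20
20 + th(21) → 41
io(23) + 41 → 64
The encoded length is the sum of every internal node's weight: 20 + 41 + 64 = 125 bits.

125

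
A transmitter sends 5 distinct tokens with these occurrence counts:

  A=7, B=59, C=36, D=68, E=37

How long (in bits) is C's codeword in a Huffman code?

Build the tree from the bottom:
combine A(7), C(36) → 43
combine E(37), 43 → 80
combine B(59), D(68) → 127
combine 80, 127 → 207
C's leaf is at depth 3, giving a 3-bit codeword.

3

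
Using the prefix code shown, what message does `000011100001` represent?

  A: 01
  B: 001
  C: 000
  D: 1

Read left to right; each codeword is recognised as soon as it completes (prefix code):
  000→C | 01→A | 1→D | 1→D | 000→C | 01→A
Decoded message: CADDCA

CADDCA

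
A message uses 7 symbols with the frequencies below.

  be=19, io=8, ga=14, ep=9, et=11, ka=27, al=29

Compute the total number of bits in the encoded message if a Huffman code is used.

Greedily combine the two least-frequent nodes:
io(8) + ep(9) → 17
et(11) + ga(14) → 25
17 + be(19) → 36
25 + ka(27) → 52
al(29) + 36 → 65
52 + 65 → 117
The encoded length is the sum of every internal node's weight: 17 + 25 + 36 + 52 + 65 + 117 = 312 bits.

312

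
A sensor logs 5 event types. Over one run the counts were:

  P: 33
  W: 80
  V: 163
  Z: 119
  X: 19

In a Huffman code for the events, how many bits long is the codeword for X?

4

Repeatedly merge the two smallest:
combine X(19), P(33) → 52
combine 52, W(80) → 132
combine Z(119), 132 → 251
combine V(163), 251 → 414
X sits 4 levels below the root, so its codeword is 4 bits.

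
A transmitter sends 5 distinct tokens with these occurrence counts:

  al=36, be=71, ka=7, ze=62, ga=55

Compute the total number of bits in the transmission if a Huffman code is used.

Greedily combine the two least-frequent nodes:
merge ka(7) and al(36): 43
merge 43 and ga(55): 98
merge ze(62) and be(71): 133
merge 98 and 133: 231
Each symbol's bit-cost is frequency × depth; summing gives 505 bits (equivalently 43 + 98 + 133 + 231).

505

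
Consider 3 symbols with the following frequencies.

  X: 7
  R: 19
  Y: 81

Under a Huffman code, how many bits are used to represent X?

2

Build the tree from the bottom:
combine X(7), R(19) → 26
combine 26, Y(81) → 107
X's leaf is at depth 2, giving a 2-bit codeword.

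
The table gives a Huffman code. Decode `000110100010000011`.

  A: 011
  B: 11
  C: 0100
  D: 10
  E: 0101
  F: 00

Read left to right; each codeword is recognised as soon as it completes (prefix code):
  00→F | 011→A | 0100→C | 0100→C | 00→F | 011→A
Decoded message: FACCFA

FACCFA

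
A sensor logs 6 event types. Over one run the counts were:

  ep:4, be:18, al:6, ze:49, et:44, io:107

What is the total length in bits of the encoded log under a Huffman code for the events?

459

Merge the two smallest weights repeatedly:
combine ep(4), al(6) → 10
combine 10, be(18) → 28
combine 28, et(44) → 72
combine ze(49), 72 → 121
combine io(107), 121 → 228
Total encoded bits = sum of merged weights = 10 + 28 + 72 + 121 + 228 = 459.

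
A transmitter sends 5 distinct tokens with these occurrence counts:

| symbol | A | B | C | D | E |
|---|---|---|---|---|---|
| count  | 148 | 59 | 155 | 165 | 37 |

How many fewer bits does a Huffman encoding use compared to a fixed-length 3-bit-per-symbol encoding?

468

Fixed-length: 3 bits × 564 symbols = 1692 bits.
Huffman merges:
combine E(37), B(59) → 96
combine 96, A(148) → 244
combine C(155), D(165) → 320
combine 244, 320 → 564
Huffman total = 96 + 244 + 320 + 564 = 1224 bits.
Saving = 1692 − 1224 = 468 bits.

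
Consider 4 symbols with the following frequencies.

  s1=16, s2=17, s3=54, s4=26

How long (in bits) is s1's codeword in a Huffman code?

Huffman merges, smallest pair first:
s1(16) + s2(17) → 33
s4(26) + 33 → 59
s3(54) + 59 → 113
The subtree containing s1 is merged 3 times, so code length = 3.

3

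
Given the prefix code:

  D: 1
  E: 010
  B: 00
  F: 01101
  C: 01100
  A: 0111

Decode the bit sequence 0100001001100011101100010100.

Read left to right; each codeword is recognised as soon as it completes (prefix code):
  010→E | 00→B | 010→E | 01100→C | 0111→A | 01100→C | 010→E | 1→D | 00→B
Decoded message: EBECACEDB

EBECACEDB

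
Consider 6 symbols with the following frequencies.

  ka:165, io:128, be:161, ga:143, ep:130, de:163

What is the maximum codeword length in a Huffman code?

Merge the two lowest-weight nodes at each step:
io(128) + ep(130) → 258
ga(143) + be(161) → 304
de(163) + ka(165) → 328
258 + 304 → 562
328 + 562 → 890
The first pair merged (io, ep) ends up deepest, at depth 3.

3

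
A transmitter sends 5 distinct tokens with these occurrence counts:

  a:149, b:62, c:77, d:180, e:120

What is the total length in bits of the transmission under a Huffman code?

1315

Greedily combine the two least-frequent nodes:
merge b(62) and c(77): 139
merge e(120) and 139: 259
merge a(149) and d(180): 329
merge 259 and 329: 588
Total encoded bits = sum of merged weights = 139 + 259 + 329 + 588 = 1315.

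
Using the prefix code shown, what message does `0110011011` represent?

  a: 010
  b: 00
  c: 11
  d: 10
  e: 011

ebce

Read left to right; each codeword is recognised as soon as it completes (prefix code):
  011→e | 00→b | 11→c | 011→e
Decoded message: ebce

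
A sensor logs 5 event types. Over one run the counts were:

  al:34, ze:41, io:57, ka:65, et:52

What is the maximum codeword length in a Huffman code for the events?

Merge the two lowest-weight nodes at each step:
merge al(34) and ze(41): 75
merge et(52) and io(57): 109
merge ka(65) and 75: 140
merge 109 and 140: 249
The first pair merged (al, ze) ends up deepest, at depth 3.

3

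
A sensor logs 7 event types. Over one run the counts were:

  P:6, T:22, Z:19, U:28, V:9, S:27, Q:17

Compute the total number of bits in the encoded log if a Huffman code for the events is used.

Build the Huffman tree bottom-up:
merge P(6) and V(9): 15
merge 15 and Q(17): 32
merge Z(19) and T(22): 41
merge S(27) and U(28): 55
merge 32 and 41: 73
merge 55 and 73: 128
Total encoded bits = sum of merged weights = 15 + 32 + 41 + 55 + 73 + 128 = 344.

344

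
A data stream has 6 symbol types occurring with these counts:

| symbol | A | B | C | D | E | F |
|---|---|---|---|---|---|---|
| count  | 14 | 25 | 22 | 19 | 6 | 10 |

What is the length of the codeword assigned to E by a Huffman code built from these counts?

4

Build the tree from the bottom:
merge E(6) and F(10): 16
merge A(14) and 16: 30
merge D(19) and C(22): 41
merge B(25) and 30: 55
merge 41 and 55: 96
E's leaf is at depth 4, giving a 4-bit codeword.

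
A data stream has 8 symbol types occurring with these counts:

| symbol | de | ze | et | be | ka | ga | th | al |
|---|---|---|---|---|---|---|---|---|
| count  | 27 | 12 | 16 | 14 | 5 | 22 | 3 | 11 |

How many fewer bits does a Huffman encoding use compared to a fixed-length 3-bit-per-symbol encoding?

Fixed-length: 3 bits × 110 symbols = 330 bits.
Huffman merges:
merge th(3) and ka(5): 8
merge 8 and al(11): 19
merge ze(12) and be(14): 26
merge et(16) and 19: 35
merge ga(22) and 26: 48
merge de(27) and 35: 62
merge 48 and 62: 110
Huffman total = 8 + 19 + 26 + 35 + 48 + 62 + 110 = 308 bits.
Saving = 330 − 308 = 22 bits.

22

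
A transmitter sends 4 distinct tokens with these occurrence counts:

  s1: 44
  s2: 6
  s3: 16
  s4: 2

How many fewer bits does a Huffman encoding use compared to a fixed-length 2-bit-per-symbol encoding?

36

Fixed-length: 2 bits × 68 symbols = 136 bits.
Huffman merges:
merge s4(2) and s2(6): 8
merge 8 and s3(16): 24
merge 24 and s1(44): 68
Huffman total = 8 + 24 + 68 = 100 bits.
Saving = 136 − 100 = 36 bits.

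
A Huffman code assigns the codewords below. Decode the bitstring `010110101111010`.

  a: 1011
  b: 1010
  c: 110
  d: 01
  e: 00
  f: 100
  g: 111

Read left to right; each codeword is recognised as soon as it completes (prefix code):
  01→d | 01→d | 1010→b | 111→g | 1010→b
Decoded message: ddbgb

ddbgb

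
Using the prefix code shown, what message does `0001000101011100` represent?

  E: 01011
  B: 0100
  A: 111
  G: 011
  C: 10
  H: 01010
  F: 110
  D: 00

DBHAD

Read left to right; each codeword is recognised as soon as it completes (prefix code):
  00→D | 0100→B | 01010→H | 111→A | 00→D
Decoded message: DBHAD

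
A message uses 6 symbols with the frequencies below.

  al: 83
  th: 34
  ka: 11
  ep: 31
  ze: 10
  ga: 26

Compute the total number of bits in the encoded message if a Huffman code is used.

Greedily combine the two least-frequent nodes:
merge ze(10) and ka(11): 21
merge 21 and ga(26): 47
merge ep(31) and th(34): 65
merge 47 and 65: 112
merge al(83) and 112: 195
Total encoded bits = sum of merged weights = 21 + 47 + 65 + 112 + 195 = 440.

440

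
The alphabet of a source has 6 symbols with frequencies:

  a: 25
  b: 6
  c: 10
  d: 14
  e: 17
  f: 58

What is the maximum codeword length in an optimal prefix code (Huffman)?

4

Merge the two lowest-weight nodes at each step:
combine b(6), c(10) → 16
combine d(14), 16 → 30
combine e(17), a(25) → 42
combine 30, 42 → 72
combine f(58), 72 → 130
Maximum depth reached is 4.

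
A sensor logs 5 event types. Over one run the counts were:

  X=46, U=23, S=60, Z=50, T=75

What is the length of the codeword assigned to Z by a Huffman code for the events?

Huffman merges, smallest pair first:
U(23) + X(46) → 69
Z(50) + S(60) → 110
69 + T(75) → 144
110 + 144 → 254
Z sits 2 levels below the root, so its codeword is 2 bits.

2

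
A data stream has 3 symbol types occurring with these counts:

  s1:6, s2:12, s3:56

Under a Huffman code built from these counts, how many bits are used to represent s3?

Build the tree from the bottom:
merge s1(6) and s2(12): 18
merge 18 and s3(56): 74
s3 is a child of the root — depth 1, so its codeword is a single bit.

1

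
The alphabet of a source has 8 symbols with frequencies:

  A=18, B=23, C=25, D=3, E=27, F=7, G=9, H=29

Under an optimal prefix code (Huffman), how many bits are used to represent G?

4

Huffman merges, smallest pair first:
combine D(3), F(7) → 10
combine G(9), 10 → 19
combine A(18), 19 → 37
combine B(23), C(25) → 48
combine E(27), H(29) → 56
combine 37, 48 → 85
combine 56, 85 → 141
The subtree containing G is merged 4 times, so code length = 4.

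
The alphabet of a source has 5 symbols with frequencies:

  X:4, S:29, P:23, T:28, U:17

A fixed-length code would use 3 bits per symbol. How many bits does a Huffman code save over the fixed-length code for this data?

80

Fixed-length: 3 bits × 101 symbols = 303 bits.
Huffman merges:
merge X(4) and U(17): 21
merge 21 and P(23): 44
merge T(28) and S(29): 57
merge 44 and 57: 101
Huffman total = 21 + 44 + 57 + 101 = 223 bits.
Saving = 303 − 223 = 80 bits.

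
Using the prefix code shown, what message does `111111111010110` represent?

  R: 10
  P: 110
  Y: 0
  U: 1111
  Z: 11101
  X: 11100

Read left to right; each codeword is recognised as soon as it completes (prefix code):
  1111→U | 1111→U | 10→R | 10→R | 110→P
Decoded message: UURRP

UURRP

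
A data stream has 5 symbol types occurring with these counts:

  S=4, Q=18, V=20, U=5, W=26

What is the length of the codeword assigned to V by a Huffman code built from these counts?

Huffman merges, smallest pair first:
combine S(4), U(5) → 9
combine 9, Q(18) → 27
combine V(20), W(26) → 46
combine 27, 46 → 73
The subtree containing V is merged 2 times, so code length = 2.

2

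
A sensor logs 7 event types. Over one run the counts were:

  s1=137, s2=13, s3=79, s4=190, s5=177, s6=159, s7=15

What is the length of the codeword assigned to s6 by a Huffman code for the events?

Build the tree from the bottom:
merge s2(13) and s7(15): 28
merge 28 and s3(79): 107
merge 107 and s1(137): 244
merge s6(159) and s5(177): 336
merge s4(190) and 244: 434
merge 336 and 434: 770
s6's leaf is at depth 2, giving a 2-bit codeword.

2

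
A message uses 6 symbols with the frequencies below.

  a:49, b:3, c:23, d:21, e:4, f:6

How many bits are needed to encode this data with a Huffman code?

217

Greedily combine the two least-frequent nodes:
b(3) + e(4) → 7
f(6) + 7 → 13
13 + d(21) → 34
c(23) + 34 → 57
a(49) + 57 → 106
Total encoded bits = sum of merged weights = 7 + 13 + 34 + 57 + 106 = 217.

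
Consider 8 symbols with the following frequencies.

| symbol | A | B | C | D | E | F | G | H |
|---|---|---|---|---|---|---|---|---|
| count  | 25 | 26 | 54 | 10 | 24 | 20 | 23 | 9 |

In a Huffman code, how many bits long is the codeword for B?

3

Repeatedly merge the two smallest:
merge H(9) and D(10): 19
merge 19 and F(20): 39
merge G(23) and E(24): 47
merge A(25) and B(26): 51
merge 39 and 47: 86
merge 51 and C(54): 105
merge 86 and 105: 191
B sits 3 levels below the root, so its codeword is 3 bits.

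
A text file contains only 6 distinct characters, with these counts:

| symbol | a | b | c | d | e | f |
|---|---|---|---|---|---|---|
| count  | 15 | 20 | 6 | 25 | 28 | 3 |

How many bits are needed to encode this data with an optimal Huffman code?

Merge the two smallest weights repeatedly:
combine f(3), c(6) → 9
combine 9, a(15) → 24
combine b(20), 24 → 44
combine d(25), e(28) → 53
combine 44, 53 → 97
Each symbol's bit-cost is frequency × depth; summing gives 227 bits (equivalently 9 + 24 + 44 + 53 + 97).

227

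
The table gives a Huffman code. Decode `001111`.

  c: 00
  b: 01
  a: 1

Read left to right; each codeword is recognised as soon as it completes (prefix code):
  00→c | 1→a | 1→a | 1→a | 1→a
Decoded message: caaaa

caaaa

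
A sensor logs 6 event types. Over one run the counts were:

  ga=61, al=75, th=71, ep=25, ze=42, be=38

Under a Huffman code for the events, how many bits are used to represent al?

Build the tree from the bottom:
ep(25) + be(38) → 63
ze(42) + ga(61) → 103
63 + th(71) → 134
al(75) + 103 → 178
134 + 178 → 312
al sits 2 levels below the root, so its codeword is 2 bits.

2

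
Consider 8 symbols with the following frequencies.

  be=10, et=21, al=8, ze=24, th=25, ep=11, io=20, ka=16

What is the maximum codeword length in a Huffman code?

4

Merge the two lowest-weight nodes at each step:
al(8) + be(10) → 18
ep(11) + ka(16) → 27
18 + io(20) → 38
et(21) + ze(24) → 45
th(25) + 27 → 52
38 + 45 → 83
52 + 83 → 135
The rarest symbols sit at the bottom; the longest codeword is 4 bits.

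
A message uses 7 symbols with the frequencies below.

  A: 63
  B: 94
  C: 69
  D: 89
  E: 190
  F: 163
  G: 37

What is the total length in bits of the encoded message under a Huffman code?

1862

Build the Huffman tree bottom-up:
merge G(37) and A(63): 100
merge C(69) and D(89): 158
merge B(94) and 100: 194
merge 158 and F(163): 321
merge E(190) and 194: 384
merge 321 and 384: 705
The encoded length is the sum of every internal node's weight: 100 + 158 + 194 + 321 + 384 + 705 = 1862 bits.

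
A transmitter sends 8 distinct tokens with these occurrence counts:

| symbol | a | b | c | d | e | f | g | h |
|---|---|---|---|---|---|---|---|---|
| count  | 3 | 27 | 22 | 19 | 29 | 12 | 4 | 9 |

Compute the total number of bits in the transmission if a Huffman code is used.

342

Merge the two smallest weights repeatedly:
a(3) + g(4) → 7
7 + h(9) → 16
f(12) + 16 → 28
d(19) + c(22) → 41
b(27) + 28 → 55
e(29) + 41 → 70
55 + 70 → 125
Total encoded bits = sum of merged weights = 7 + 16 + 28 + 41 + 55 + 70 + 125 = 342.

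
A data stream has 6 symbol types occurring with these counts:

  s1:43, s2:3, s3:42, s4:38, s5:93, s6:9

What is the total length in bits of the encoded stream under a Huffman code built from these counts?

510

Greedily combine the two least-frequent nodes:
s2(3) + s6(9) → 12
12 + s4(38) → 50
s3(42) + s1(43) → 85
50 + 85 → 135
s5(93) + 135 → 228
Total encoded bits = sum of merged weights = 12 + 50 + 85 + 135 + 228 = 510.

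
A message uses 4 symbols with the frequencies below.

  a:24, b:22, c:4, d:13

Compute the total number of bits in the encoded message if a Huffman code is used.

119

Build the Huffman tree bottom-up:
merge c(4) and d(13): 17
merge 17 and b(22): 39
merge a(24) and 39: 63
Each symbol's bit-cost is frequency × depth; summing gives 119 bits (equivalently 17 + 39 + 63).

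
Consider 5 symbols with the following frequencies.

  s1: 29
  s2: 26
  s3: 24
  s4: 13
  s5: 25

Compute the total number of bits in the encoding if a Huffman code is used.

271

Build the Huffman tree bottom-up:
combine s4(13), s3(24) → 37
combine s5(25), s2(26) → 51
combine s1(29), 37 → 66
combine 51, 66 → 117
The encoded length is the sum of every internal node's weight: 37 + 51 + 66 + 117 = 271 bits.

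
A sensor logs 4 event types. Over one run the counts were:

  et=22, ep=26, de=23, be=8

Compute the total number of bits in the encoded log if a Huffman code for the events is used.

158

Build the Huffman tree bottom-up:
merge be(8) and et(22): 30
merge de(23) and ep(26): 49
merge 30 and 49: 79
The encoded length is the sum of every internal node's weight: 30 + 49 + 79 = 158 bits.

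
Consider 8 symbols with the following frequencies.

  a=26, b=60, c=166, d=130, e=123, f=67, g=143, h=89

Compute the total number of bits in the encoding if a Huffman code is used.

Build the Huffman tree bottom-up:
combine a(26), b(60) → 86
combine f(67), 86 → 153
combine h(89), e(123) → 212
combine d(130), g(143) → 273
combine 153, c(166) → 319
combine 212, 273 → 485
combine 319, 485 → 804
The encoded length is the sum of every internal node's weight: 86 + 153 + 212 + 273 + 319 + 485 + 804 = 2332 bits.

2332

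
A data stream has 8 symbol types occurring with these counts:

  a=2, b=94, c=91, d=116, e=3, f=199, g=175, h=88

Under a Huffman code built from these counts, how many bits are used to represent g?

Huffman merges, smallest pair first:
merge a(2) and e(3): 5
merge 5 and h(88): 93
merge c(91) and 93: 184
merge b(94) and d(116): 210
merge g(175) and 184: 359
merge f(199) and 210: 409
merge 359 and 409: 768
g sits 2 levels below the root, so its codeword is 2 bits.

2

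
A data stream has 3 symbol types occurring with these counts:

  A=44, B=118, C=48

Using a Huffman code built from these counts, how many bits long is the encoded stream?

302

Greedily combine the two least-frequent nodes:
combine A(44), C(48) → 92
combine 92, B(118) → 210
Each symbol's bit-cost is frequency × depth; summing gives 302 bits (equivalently 92 + 210).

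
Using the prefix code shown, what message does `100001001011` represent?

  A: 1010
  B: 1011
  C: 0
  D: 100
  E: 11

Read left to right; each codeword is recognised as soon as it completes (prefix code):
  100→D | 0→C | 0→C | 100→D | 1011→B
Decoded message: DCCDB

DCCDB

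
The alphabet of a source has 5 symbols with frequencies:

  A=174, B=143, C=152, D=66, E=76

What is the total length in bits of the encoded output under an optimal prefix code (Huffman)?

1364

Greedily combine the two least-frequent nodes:
merge D(66) and E(76): 142
merge 142 and B(143): 285
merge C(152) and A(174): 326
merge 285 and 326: 611
Each symbol's bit-cost is frequency × depth; summing gives 1364 bits (equivalently 142 + 285 + 326 + 611).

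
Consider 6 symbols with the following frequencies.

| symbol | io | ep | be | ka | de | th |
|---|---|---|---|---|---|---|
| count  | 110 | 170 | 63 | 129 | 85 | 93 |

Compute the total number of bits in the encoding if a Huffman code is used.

Build the Huffman tree bottom-up:
be(63) + de(85) → 148
th(93) + io(110) → 203
ka(129) + 148 → 277
ep(170) + 203 → 373
277 + 373 → 650
The encoded length is the sum of every internal node's weight: 148 + 203 + 277 + 373 + 650 = 1651 bits.

1651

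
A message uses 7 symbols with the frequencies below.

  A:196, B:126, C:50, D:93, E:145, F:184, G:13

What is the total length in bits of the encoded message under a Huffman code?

Greedily combine the two least-frequent nodes:
merge G(13) and C(50): 63
merge 63 and D(93): 156
merge B(126) and E(145): 271
merge 156 and F(184): 340
merge A(196) and 271: 467
merge 340 and 467: 807
Total encoded bits = sum of merged weights = 63 + 156 + 271 + 340 + 467 + 807 = 2104.

2104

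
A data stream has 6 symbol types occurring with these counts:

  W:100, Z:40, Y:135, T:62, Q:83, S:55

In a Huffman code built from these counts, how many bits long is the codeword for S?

3

Build the tree from the bottom:
combine Z(40), S(55) → 95
combine T(62), Q(83) → 145
combine 95, W(100) → 195
combine Y(135), 145 → 280
combine 195, 280 → 475
The subtree containing S is merged 3 times, so code length = 3.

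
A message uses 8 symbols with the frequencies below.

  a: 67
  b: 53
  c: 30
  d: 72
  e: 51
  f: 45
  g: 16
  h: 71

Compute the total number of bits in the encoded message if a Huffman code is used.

1189

Greedily combine the two least-frequent nodes:
merge g(16) and c(30): 46
merge f(45) and 46: 91
merge e(51) and b(53): 104
merge a(67) and h(71): 138
merge d(72) and 91: 163
merge 104 and 138: 242
merge 163 and 242: 405
Total encoded bits = sum of merged weights = 46 + 91 + 104 + 138 + 163 + 242 + 405 = 1189.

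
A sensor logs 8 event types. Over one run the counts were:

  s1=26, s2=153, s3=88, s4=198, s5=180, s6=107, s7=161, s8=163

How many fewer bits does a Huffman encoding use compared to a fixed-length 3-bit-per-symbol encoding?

84

Fixed-length: 3 bits × 1076 symbols = 3228 bits.
Huffman merges:
merge s1(26) and s3(88): 114
merge s6(107) and 114: 221
merge s2(153) and s7(161): 314
merge s8(163) and s5(180): 343
merge s4(198) and 221: 419
merge 314 and 343: 657
merge 419 and 657: 1076
Huffman total = 114 + 221 + 314 + 343 + 419 + 657 + 1076 = 3144 bits.
Saving = 3228 − 3144 = 84 bits.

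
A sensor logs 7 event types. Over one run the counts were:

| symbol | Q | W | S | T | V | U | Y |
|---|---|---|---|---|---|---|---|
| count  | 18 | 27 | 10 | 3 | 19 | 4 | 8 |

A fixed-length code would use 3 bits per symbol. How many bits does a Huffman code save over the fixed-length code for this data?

Fixed-length: 3 bits × 89 symbols = 267 bits.
Huffman merges:
merge T(3) and U(4): 7
merge 7 and Y(8): 15
merge S(10) and 15: 25
merge Q(18) and V(19): 37
merge 25 and W(27): 52
merge 37 and 52: 89
Huffman total = 7 + 15 + 25 + 37 + 52 + 89 = 225 bits.
Saving = 267 − 225 = 42 bits.

42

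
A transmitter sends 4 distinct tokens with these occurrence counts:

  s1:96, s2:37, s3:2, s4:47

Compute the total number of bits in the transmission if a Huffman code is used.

307

Build the Huffman tree bottom-up:
merge s3(2) and s2(37): 39
merge 39 and s4(47): 86
merge 86 and s1(96): 182
Total encoded bits = sum of merged weights = 39 + 86 + 182 = 307.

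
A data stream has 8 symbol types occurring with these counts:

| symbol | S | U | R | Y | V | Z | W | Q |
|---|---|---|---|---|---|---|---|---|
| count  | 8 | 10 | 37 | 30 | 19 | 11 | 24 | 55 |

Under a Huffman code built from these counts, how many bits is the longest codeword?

Merge the two lowest-weight nodes at each step:
merge S(8) and U(10): 18
merge Z(11) and 18: 29
merge V(19) and W(24): 43
merge 29 and Y(30): 59
merge R(37) and 43: 80
merge Q(55) and 59: 114
merge 80 and 114: 194
The rarest symbols sit at the bottom; the longest codeword is 5 bits.

5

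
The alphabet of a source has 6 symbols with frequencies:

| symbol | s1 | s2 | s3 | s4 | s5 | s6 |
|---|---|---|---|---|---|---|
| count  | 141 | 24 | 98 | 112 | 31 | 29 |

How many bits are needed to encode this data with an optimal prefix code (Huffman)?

1007

Merge the two smallest weights repeatedly:
merge s2(24) and s6(29): 53
merge s5(31) and 53: 84
merge 84 and s3(98): 182
merge s4(112) and s1(141): 253
merge 182 and 253: 435
Total encoded bits = sum of merged weights = 53 + 84 + 182 + 253 + 435 = 1007.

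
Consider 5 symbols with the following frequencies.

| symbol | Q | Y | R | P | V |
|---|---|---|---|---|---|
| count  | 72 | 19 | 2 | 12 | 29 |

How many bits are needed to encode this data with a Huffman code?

Greedily combine the two least-frequent nodes:
R(2) + P(12) → 14
14 + Y(19) → 33
V(29) + 33 → 62
62 + Q(72) → 134
Total encoded bits = sum of merged weights = 14 + 33 + 62 + 134 = 243.

243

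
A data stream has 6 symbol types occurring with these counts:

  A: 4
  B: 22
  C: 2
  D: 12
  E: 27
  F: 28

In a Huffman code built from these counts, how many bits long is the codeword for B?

Repeatedly merge the two smallest:
combine C(2), A(4) → 6
combine 6, D(12) → 18
combine 18, B(22) → 40
combine E(27), F(28) → 55
combine 40, 55 → 95
The subtree containing B is merged 2 times, so code length = 2.

2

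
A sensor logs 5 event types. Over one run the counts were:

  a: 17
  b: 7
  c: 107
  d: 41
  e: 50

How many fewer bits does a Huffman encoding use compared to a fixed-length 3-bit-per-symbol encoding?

Fixed-length: 3 bits × 222 symbols = 666 bits.
Huffman merges:
combine b(7), a(17) → 24
combine 24, d(41) → 65
combine e(50), 65 → 115
combine c(107), 115 → 222
Huffman total = 24 + 65 + 115 + 222 = 426 bits.
Saving = 666 − 426 = 240 bits.

240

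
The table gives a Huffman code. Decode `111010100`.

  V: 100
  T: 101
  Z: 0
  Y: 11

YTZV

Read left to right; each codeword is recognised as soon as it completes (prefix code):
  11→Y | 101→T | 0→Z | 100→V
Decoded message: YTZV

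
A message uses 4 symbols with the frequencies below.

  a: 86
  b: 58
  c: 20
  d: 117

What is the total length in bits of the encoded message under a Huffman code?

523

Merge the two smallest weights repeatedly:
c(20) + b(58) → 78
78 + a(86) → 164
d(117) + 164 → 281
The encoded length is the sum of every internal node's weight: 78 + 164 + 281 = 523 bits.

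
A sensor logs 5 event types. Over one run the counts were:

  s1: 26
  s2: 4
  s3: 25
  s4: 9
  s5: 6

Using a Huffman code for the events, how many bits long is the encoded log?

143

Build the Huffman tree bottom-up:
merge s2(4) and s5(6): 10
merge s4(9) and 10: 19
merge 19 and s3(25): 44
merge s1(26) and 44: 70
The encoded length is the sum of every internal node's weight: 10 + 19 + 44 + 70 = 143 bits.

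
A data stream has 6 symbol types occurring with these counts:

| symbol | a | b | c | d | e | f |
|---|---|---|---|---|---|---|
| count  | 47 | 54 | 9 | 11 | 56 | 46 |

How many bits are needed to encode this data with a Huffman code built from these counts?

Merge the two smallest weights repeatedly:
c(9) + d(11) → 20
20 + f(46) → 66
a(47) + b(54) → 101
e(56) + 66 → 122
101 + 122 → 223
The encoded length is the sum of every internal node's weight: 20 + 66 + 101 + 122 + 223 = 532 bits.

532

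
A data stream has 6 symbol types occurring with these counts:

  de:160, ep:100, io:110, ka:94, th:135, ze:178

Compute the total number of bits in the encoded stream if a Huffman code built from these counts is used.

Merge the two smallest weights repeatedly:
merge ka(94) and ep(100): 194
merge io(110) and th(135): 245
merge de(160) and ze(178): 338
merge 194 and 245: 439
merge 338 and 439: 777
The encoded length is the sum of every internal node's weight: 194 + 245 + 338 + 439 + 777 = 1993 bits.

1993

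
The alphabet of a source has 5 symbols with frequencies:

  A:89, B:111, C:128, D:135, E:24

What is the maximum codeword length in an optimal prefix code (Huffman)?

Merge the two lowest-weight nodes at each step:
combine E(24), A(89) → 113
combine B(111), 113 → 224
combine C(128), D(135) → 263
combine 224, 263 → 487
Maximum depth reached is 3.

3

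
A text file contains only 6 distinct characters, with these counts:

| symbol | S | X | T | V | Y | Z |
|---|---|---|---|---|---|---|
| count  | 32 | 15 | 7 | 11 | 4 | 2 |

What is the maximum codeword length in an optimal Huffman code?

5

Merge the two lowest-weight nodes at each step:
combine Z(2), Y(4) → 6
combine 6, T(7) → 13
combine V(11), 13 → 24
combine X(15), 24 → 39
combine S(32), 39 → 71
The rarest symbols sit at the bottom; the longest codeword is 5 bits.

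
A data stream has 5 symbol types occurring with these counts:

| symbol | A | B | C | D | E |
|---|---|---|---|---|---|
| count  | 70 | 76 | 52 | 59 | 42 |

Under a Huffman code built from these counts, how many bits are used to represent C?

Build the tree from the bottom:
merge E(42) and C(52): 94
merge D(59) and A(70): 129
merge B(76) and 94: 170
merge 129 and 170: 299
C sits 3 levels below the root, so its codeword is 3 bits.

3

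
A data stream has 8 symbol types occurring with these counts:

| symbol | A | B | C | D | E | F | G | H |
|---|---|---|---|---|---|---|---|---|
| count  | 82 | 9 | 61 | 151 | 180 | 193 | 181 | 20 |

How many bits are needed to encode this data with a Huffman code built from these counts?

Merge the two smallest weights repeatedly:
merge B(9) and H(20): 29
merge 29 and C(61): 90
merge A(82) and 90: 172
merge D(151) and 172: 323
merge E(180) and G(181): 361
merge F(193) and 323: 516
merge 361 and 516: 877
Total encoded bits = sum of merged weights = 29 + 90 + 172 + 323 + 361 + 516 + 877 = 2368.

2368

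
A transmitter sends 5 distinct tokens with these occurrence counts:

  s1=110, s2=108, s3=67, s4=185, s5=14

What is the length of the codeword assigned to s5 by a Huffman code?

3

Repeatedly merge the two smallest:
combine s5(14), s3(67) → 81
combine 81, s2(108) → 189
combine s1(110), s4(185) → 295
combine 189, 295 → 484
s5's leaf is at depth 3, giving a 3-bit codeword.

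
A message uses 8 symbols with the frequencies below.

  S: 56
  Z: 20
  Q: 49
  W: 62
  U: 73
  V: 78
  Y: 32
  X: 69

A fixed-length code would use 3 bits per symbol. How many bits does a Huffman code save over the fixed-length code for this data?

26

Fixed-length: 3 bits × 439 symbols = 1317 bits.
Huffman merges:
Z(20) + Y(32) → 52
Q(49) + 52 → 101
S(56) + W(62) → 118
X(69) + U(73) → 142
V(78) + 101 → 179
118 + 142 → 260
179 + 260 → 439
Huffman total = 52 + 101 + 118 + 142 + 179 + 260 + 439 = 1291 bits.
Saving = 1317 − 1291 = 26 bits.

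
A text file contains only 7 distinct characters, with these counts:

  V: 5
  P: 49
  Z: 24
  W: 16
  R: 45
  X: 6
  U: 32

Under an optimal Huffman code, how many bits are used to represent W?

Huffman merges, smallest pair first:
combine V(5), X(6) → 11
combine 11, W(16) → 27
combine Z(24), 27 → 51
combine U(32), R(45) → 77
combine P(49), 51 → 100
combine 77, 100 → 177
W's leaf is at depth 4, giving a 4-bit codeword.

4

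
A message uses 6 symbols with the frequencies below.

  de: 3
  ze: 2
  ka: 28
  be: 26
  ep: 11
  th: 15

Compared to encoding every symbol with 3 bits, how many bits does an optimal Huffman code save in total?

64

Fixed-length: 3 bits × 85 symbols = 255 bits.
Huffman merges:
ze(2) + de(3) → 5
5 + ep(11) → 16
th(15) + 16 → 31
be(26) + ka(28) → 54
31 + 54 → 85
Huffman total = 5 + 16 + 31 + 54 + 85 = 191 bits.
Saving = 255 − 191 = 64 bits.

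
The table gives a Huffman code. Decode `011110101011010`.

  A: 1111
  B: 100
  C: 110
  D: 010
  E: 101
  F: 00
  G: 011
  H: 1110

Read left to right; each codeword is recognised as soon as it completes (prefix code):
  011→G | 110→C | 101→E | 011→G | 010→D
Decoded message: GCEGD

GCEGD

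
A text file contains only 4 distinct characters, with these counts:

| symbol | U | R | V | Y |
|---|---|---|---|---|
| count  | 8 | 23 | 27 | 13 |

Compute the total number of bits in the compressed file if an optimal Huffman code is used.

Greedily combine the two least-frequent nodes:
merge U(8) and Y(13): 21
merge 21 and R(23): 44
merge V(27) and 44: 71
Each symbol's bit-cost is frequency × depth; summing gives 136 bits (equivalently 21 + 44 + 71).

136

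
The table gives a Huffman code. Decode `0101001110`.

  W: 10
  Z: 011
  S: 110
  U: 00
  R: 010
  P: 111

Read left to right; each codeword is recognised as soon as it completes (prefix code):
  010→R | 10→W | 011→Z | 10→W
Decoded message: RWZW

RWZW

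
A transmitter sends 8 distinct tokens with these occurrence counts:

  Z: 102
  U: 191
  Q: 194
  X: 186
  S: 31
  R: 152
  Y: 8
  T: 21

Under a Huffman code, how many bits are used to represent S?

5

Huffman merges, smallest pair first:
combine Y(8), T(21) → 29
combine 29, S(31) → 60
combine 60, Z(102) → 162
combine R(152), 162 → 314
combine X(186), U(191) → 377
combine Q(194), 314 → 508
combine 377, 508 → 885
The subtree containing S is merged 5 times, so code length = 5.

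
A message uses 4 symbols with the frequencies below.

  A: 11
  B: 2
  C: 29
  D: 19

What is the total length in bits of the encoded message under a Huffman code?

Build the Huffman tree bottom-up:
combine B(2), A(11) → 13
combine 13, D(19) → 32
combine C(29), 32 → 61
Total encoded bits = sum of merged weights = 13 + 32 + 61 = 106.

106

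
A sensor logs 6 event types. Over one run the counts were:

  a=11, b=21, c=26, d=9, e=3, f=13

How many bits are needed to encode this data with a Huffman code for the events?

201

Greedily combine the two least-frequent nodes:
combine e(3), d(9) → 12
combine a(11), 12 → 23
combine f(13), b(21) → 34
combine 23, c(26) → 49
combine 34, 49 → 83
The encoded length is the sum of every internal node's weight: 12 + 23 + 34 + 49 + 83 = 201 bits.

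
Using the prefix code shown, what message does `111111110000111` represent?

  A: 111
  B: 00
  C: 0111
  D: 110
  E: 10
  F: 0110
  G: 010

Read left to right; each codeword is recognised as soon as it completes (prefix code):
  111→A | 111→A | 110→D | 00→B | 0111→C
Decoded message: AADBC

AADBC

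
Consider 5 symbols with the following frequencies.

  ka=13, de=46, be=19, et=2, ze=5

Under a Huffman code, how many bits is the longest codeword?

4

Merge the two lowest-weight nodes at each step:
merge et(2) and ze(5): 7
merge 7 and ka(13): 20
merge be(19) and 20: 39
merge 39 and de(46): 85
Maximum depth reached is 4.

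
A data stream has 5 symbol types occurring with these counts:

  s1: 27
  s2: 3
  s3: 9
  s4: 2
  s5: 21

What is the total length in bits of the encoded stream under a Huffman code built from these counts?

116

Merge the two smallest weights repeatedly:
merge s4(2) and s2(3): 5
merge 5 and s3(9): 14
merge 14 and s5(21): 35
merge s1(27) and 35: 62
Each symbol's bit-cost is frequency × depth; summing gives 116 bits (equivalently 5 + 14 + 35 + 62).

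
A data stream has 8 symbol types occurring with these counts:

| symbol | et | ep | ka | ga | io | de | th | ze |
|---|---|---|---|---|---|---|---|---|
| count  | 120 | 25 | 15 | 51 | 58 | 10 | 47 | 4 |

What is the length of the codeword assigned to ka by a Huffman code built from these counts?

5

Huffman merges, smallest pair first:
ze(4) + de(10) → 14
14 + ka(15) → 29
ep(25) + 29 → 54
th(47) + ga(51) → 98
54 + io(58) → 112
98 + 112 → 210
et(120) + 210 → 330
The subtree containing ka is merged 5 times, so code length = 5.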